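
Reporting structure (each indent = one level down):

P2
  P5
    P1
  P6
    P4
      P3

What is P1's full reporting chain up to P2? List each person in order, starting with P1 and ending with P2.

P1 -> P5 -> P2

P1 reports to P5. P5 reports to P2. P2 is at the top.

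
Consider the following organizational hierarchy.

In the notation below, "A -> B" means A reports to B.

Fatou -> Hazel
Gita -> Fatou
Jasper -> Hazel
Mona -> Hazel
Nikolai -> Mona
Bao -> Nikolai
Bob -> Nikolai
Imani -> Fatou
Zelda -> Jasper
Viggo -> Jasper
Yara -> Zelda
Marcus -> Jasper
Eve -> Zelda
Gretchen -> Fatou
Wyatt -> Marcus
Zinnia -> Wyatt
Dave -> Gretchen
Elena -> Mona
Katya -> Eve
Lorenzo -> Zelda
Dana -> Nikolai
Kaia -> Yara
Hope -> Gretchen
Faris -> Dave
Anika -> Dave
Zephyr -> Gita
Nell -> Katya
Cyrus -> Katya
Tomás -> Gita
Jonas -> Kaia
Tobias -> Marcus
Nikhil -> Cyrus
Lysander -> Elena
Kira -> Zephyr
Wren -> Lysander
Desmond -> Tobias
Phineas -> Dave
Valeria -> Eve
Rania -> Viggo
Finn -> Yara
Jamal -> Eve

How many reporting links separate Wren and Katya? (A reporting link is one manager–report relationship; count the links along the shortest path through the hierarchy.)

8

Wren is 4 levels below Hazel, and Katya is 4 levels below Hazel (their lowest common manager). The shortest path runs up from Wren to Hazel and back down to Katya: 4 + 4 = 8 links.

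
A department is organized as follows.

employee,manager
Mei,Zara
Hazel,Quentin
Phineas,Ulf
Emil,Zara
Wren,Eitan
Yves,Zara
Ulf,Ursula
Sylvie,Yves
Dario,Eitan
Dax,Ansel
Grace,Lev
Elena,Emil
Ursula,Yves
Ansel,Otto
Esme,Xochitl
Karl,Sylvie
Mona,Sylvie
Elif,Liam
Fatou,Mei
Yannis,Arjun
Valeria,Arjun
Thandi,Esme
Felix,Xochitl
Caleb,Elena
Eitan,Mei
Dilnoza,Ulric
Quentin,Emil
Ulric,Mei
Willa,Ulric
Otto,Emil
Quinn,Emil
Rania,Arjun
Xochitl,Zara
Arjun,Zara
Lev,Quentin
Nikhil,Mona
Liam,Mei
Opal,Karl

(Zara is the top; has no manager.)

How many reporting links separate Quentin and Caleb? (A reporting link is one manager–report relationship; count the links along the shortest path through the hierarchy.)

3

Quentin is 1 level below Emil, and Caleb is 2 levels below Emil (their lowest common manager). The shortest path runs up from Quentin to Emil and back down to Caleb: 1 + 2 = 3 links.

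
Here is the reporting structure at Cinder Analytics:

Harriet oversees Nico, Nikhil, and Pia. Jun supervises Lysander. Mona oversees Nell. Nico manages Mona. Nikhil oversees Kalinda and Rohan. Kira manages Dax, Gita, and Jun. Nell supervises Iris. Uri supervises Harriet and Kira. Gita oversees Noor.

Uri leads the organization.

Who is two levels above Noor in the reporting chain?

Noor reports to Gita, and Gita reports to Kira. So Noor's skip-level manager is Kira.

Kira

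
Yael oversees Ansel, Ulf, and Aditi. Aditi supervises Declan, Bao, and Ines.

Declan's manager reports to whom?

Declan reports to Aditi, and Aditi reports to Yael. So Declan's skip-level manager is Yael.

Yael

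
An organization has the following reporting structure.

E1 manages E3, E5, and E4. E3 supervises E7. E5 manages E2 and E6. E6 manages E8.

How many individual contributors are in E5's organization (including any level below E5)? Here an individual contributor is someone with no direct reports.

The people in E5's organization with no one reporting to them are E2, E8. That is 2.

2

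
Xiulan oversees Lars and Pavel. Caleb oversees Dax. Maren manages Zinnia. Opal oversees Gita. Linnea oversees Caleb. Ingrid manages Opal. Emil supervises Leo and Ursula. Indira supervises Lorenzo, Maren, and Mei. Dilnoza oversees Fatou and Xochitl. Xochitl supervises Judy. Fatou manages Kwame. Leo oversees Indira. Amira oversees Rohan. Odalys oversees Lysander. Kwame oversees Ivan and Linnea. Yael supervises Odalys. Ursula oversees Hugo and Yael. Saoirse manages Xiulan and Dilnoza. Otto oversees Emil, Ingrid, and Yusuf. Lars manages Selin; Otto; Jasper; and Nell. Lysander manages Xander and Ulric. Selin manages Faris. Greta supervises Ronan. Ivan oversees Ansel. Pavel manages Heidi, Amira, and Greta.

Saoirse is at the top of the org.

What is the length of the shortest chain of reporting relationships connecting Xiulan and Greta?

Greta is in Xiulan's organization: the chain from Greta up to Xiulan is Greta → Pavel → Xiulan, which is 2 links.

2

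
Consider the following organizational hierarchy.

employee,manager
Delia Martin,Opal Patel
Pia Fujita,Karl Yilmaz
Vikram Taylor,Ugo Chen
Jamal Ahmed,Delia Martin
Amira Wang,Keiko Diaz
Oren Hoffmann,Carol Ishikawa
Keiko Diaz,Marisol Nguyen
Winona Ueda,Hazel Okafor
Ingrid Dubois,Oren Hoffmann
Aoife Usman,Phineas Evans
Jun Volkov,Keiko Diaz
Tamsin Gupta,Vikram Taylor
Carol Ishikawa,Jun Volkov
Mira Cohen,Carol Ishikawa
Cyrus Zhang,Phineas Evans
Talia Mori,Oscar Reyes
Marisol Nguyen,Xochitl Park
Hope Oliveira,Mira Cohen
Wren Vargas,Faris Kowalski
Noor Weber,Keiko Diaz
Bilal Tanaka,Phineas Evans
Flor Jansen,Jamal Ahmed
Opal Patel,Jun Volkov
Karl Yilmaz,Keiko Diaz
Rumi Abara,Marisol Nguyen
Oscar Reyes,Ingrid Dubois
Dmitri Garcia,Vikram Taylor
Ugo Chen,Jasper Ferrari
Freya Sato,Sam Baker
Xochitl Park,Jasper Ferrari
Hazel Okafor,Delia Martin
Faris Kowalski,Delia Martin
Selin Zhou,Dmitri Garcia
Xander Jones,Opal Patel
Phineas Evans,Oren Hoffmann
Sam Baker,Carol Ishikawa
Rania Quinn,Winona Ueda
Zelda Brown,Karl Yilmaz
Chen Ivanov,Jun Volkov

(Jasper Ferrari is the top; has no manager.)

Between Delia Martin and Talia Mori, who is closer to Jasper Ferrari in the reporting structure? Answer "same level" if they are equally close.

Delia Martin is 6 levels below Jasper Ferrari; Talia Mori is 9. Delia Martin is higher.

Delia Martin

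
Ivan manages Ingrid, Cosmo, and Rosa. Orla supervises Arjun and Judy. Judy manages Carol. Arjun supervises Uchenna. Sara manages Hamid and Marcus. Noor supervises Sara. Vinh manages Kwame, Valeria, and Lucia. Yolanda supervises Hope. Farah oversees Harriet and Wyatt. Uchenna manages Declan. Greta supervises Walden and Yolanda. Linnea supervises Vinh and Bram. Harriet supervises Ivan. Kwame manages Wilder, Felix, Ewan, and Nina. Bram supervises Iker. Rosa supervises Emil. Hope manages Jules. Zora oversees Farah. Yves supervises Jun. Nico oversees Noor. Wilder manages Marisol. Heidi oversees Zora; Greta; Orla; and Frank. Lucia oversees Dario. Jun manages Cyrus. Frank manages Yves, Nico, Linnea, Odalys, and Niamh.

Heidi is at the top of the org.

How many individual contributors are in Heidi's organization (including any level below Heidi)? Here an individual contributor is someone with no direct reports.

The people in Heidi's organization with no one reporting to them are Carol, Declan, Walden, Jules, Niamh, Odalys, Iker, Dario, Valeria, Nina, Ewan, Felix, Marisol, Hamid, Marcus, Cyrus, Wyatt, Emil, Ingrid, Cosmo. That is 20.

20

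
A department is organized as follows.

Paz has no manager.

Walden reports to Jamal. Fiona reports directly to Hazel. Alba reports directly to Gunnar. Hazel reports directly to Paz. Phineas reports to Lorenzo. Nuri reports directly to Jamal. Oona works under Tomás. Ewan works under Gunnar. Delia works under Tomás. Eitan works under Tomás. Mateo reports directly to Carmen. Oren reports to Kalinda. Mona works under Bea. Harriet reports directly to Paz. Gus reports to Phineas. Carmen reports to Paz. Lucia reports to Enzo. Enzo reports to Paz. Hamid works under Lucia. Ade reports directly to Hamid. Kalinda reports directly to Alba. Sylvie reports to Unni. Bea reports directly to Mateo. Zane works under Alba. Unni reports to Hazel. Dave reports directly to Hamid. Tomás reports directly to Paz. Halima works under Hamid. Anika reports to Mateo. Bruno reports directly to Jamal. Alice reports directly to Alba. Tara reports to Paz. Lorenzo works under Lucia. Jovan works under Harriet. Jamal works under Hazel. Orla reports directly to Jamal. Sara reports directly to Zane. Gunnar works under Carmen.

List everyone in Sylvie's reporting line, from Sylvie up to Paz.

Sylvie reports to Unni. Unni reports to Hazel. Hazel reports to Paz. Paz is at the top.

Sylvie -> Unni -> Hazel -> Paz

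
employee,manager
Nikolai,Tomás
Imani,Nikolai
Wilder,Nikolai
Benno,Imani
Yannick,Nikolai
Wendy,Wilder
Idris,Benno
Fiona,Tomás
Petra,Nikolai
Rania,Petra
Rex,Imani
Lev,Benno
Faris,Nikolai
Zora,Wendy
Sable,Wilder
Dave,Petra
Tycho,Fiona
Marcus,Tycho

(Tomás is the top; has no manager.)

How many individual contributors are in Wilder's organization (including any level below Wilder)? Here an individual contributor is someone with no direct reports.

The people in Wilder's organization with no one reporting to them are Sable, Zora. That is 2.

2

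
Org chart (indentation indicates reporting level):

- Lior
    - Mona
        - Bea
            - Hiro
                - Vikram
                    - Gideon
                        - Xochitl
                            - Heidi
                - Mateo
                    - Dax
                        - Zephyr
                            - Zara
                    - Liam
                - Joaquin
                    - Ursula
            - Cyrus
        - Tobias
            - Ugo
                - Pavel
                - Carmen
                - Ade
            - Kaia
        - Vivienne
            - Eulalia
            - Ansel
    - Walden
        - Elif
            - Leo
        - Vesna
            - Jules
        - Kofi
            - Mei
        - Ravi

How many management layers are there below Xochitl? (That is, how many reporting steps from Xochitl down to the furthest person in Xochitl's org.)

1

The longest chain under Xochitl runs Xochitl → Heidi, which is 1 level below Xochitl.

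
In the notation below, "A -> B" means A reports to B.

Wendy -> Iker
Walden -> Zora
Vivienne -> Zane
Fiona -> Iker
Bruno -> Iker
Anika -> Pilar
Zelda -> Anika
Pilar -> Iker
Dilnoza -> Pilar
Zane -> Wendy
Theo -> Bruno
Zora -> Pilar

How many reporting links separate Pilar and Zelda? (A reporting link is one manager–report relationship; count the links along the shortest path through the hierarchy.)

2

Zelda is in Pilar's organization: the chain from Zelda up to Pilar is Zelda → Anika → Pilar, which is 2 links.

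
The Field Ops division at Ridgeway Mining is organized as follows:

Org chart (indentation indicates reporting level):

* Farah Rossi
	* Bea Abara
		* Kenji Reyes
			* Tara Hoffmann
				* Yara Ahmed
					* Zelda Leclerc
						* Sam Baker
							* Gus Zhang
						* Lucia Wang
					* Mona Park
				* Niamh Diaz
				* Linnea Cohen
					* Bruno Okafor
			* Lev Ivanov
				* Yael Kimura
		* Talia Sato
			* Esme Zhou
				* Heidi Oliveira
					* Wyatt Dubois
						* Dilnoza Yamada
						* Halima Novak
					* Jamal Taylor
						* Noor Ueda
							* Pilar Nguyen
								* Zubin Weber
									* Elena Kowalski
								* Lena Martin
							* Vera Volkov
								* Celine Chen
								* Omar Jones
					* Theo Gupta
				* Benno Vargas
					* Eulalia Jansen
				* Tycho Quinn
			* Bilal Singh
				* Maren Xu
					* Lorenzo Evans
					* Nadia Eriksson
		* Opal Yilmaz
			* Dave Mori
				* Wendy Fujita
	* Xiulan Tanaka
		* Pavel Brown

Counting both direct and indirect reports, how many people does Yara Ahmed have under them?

5

Yara Ahmed directly manages Zelda Leclerc, Mona Park. Under Zelda Leclerc: Lucia Wang, Sam Baker, Gus Zhang (3). Mona Park has no reports. So Yara Ahmed's organization is 2 direct reports plus everyone under them: 4 + 1 = 5.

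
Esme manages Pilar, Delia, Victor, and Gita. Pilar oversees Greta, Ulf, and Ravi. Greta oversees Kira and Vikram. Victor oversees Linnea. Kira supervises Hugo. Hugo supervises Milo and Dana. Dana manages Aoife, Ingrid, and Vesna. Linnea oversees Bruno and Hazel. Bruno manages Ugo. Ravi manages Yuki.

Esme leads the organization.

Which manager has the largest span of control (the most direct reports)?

Direct-report counts: Esme has 4; Victor has 1; Linnea has 2; Bruno has 1; Pilar has 3; Ravi has 1; Greta has 2; Kira has 1; Hugo has 2; Dana has 3. The largest is 4, held by Esme.

Esme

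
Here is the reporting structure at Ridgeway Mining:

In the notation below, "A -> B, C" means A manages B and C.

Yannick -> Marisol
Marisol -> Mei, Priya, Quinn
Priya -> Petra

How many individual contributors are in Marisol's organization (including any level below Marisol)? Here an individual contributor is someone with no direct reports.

The people in Marisol's organization with no one reporting to them are Quinn, Petra, Mei. That is 3.

3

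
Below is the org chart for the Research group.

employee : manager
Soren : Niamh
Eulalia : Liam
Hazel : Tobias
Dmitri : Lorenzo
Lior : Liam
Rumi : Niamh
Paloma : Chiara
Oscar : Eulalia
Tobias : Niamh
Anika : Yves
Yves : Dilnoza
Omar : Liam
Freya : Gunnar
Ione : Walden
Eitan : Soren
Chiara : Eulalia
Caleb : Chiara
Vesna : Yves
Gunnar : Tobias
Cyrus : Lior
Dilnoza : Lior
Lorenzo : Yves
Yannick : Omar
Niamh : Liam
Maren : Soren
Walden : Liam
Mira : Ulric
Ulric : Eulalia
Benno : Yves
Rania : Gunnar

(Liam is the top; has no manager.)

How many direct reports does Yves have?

Yves directly manages Lorenzo, Benno, Vesna, Anika. That is 4 direct reports.

4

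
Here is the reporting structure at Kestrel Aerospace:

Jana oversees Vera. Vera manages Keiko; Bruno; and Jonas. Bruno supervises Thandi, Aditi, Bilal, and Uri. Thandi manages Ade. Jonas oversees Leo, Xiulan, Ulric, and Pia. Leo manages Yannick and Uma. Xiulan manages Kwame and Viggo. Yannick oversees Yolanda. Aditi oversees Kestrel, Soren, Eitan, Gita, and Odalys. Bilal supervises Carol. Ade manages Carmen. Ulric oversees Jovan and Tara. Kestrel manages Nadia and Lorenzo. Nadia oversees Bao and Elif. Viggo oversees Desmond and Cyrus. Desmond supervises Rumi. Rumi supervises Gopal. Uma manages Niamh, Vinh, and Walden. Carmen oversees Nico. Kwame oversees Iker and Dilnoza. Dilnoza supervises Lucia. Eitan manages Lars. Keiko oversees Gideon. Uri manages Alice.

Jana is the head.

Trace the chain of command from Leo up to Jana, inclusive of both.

Leo -> Jonas -> Vera -> Jana

Leo reports to Jonas. Jonas reports to Vera. Vera reports to Jana. Jana is at the top.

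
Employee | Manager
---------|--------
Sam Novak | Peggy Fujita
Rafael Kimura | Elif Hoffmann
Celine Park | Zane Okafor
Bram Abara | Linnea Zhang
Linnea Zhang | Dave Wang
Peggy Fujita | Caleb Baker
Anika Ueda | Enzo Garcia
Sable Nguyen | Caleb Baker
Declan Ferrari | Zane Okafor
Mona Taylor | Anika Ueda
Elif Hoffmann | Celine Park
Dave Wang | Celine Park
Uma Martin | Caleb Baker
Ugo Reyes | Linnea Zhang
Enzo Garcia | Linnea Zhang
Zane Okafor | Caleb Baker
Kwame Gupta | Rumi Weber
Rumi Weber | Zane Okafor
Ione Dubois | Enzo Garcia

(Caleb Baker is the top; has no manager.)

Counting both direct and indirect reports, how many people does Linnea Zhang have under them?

6

Linnea Zhang directly manages Enzo Garcia, Bram Abara, Ugo Reyes. Under Enzo Garcia: Ione Dubois, Anika Ueda, Mona Taylor (3). Bram Abara has no reports. Ugo Reyes has no reports. So Linnea Zhang's organization is 3 direct reports plus everyone under them: 4 + 1 + 1 = 6.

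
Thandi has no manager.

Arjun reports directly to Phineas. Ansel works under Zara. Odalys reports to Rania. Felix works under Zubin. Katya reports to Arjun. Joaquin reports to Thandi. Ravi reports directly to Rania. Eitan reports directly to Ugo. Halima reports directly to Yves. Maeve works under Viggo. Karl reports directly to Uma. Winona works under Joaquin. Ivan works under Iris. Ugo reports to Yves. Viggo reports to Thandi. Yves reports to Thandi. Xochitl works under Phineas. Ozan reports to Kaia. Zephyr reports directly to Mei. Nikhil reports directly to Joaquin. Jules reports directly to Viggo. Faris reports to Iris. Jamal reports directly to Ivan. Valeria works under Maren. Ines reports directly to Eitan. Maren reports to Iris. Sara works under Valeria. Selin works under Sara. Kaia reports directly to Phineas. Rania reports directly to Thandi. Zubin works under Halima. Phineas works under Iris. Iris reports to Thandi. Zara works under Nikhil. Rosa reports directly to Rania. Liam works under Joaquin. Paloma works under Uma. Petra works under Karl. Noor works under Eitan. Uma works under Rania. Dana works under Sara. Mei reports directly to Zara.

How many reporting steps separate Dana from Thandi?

5

Chain from Dana up to Thandi: Dana → Sara → Valeria → Maren → Iris → Thandi. That is 5 steps up, so Dana is 5 levels below Thandi.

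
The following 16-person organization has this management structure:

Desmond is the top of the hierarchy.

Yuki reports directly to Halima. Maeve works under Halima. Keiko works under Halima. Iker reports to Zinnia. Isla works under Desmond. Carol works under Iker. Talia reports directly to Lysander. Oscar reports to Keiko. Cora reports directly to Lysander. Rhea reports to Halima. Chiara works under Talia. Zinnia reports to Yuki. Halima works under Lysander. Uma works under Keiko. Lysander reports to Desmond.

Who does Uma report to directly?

Uma reports directly to Keiko.

Keiko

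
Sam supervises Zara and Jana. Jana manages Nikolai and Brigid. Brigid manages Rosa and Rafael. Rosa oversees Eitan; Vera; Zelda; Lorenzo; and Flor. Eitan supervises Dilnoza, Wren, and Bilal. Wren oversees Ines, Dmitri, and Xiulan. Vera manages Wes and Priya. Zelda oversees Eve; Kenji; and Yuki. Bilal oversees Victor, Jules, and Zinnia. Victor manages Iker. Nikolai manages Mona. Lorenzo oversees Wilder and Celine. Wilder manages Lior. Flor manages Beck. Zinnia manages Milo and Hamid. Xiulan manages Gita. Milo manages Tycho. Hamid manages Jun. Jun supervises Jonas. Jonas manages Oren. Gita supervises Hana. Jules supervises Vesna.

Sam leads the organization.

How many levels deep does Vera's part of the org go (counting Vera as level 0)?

1

The longest chain under Vera runs Vera → Priya, which is 1 level below Vera.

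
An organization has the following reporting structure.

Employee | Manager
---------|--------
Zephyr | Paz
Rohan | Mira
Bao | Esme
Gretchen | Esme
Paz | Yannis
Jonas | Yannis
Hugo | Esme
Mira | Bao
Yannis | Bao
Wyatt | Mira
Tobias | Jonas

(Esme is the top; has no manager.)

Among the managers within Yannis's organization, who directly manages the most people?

Direct-report counts within Yannis's organization: Yannis has 2; Paz has 1; Jonas has 1. The largest is 2, held by Yannis.

Yannis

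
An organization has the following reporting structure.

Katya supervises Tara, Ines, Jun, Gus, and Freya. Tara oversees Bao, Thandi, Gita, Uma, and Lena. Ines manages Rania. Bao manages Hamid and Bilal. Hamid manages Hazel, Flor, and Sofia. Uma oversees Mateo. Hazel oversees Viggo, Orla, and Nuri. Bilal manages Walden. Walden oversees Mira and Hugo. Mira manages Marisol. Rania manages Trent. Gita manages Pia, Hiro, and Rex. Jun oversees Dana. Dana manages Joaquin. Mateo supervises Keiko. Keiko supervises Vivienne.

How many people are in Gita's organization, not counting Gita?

Gita directly manages Pia, Hiro, Rex. Pia has no reports. Hiro has no reports. Rex has no reports. So Gita's organization is 3 direct reports plus everyone under them: 1 + 1 + 1 = 3.

3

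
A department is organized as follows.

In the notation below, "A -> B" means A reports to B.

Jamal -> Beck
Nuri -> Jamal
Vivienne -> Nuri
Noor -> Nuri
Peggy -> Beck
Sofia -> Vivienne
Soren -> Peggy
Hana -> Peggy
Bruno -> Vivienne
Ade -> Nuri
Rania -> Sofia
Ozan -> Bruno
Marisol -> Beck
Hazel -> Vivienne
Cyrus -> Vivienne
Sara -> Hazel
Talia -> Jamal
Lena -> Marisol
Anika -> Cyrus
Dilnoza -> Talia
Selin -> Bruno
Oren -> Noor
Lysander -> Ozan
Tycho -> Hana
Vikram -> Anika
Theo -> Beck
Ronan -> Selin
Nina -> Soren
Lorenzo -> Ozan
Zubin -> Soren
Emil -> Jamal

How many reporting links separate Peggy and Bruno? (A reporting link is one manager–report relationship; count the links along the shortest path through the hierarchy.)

Peggy is 1 level below Beck, and Bruno is 4 levels below Beck (their lowest common manager). The shortest path runs up from Peggy to Beck and back down to Bruno: 1 + 4 = 5 links.

5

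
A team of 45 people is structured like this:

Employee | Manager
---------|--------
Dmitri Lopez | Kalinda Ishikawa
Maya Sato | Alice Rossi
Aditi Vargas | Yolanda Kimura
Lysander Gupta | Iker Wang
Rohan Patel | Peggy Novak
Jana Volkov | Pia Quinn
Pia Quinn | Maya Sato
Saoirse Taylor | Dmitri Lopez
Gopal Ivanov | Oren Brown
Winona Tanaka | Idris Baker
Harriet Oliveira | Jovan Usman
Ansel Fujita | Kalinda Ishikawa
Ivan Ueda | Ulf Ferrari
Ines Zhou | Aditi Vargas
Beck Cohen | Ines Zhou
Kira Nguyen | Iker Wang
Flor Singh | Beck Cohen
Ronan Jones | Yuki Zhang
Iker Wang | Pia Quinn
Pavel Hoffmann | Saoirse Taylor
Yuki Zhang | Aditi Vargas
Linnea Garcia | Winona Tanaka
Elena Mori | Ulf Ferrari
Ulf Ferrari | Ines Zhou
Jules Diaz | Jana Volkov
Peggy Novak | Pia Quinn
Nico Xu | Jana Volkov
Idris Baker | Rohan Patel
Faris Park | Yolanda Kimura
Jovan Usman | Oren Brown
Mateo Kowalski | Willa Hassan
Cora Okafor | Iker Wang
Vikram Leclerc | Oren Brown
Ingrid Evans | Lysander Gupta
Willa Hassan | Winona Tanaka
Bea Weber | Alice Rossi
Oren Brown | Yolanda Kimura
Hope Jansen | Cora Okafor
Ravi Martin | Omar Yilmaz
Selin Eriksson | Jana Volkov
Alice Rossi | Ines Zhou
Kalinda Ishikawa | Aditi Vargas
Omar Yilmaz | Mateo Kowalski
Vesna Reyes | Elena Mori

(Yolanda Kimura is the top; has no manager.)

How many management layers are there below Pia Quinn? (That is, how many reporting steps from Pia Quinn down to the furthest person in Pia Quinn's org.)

8

The longest chain under Pia Quinn runs Pia Quinn → Peggy Novak → Rohan Patel → Idris Baker → Winona Tanaka → Willa Hassan → Mateo Kowalski → Omar Yilmaz → Ravi Martin, which is 8 levels below Pia Quinn.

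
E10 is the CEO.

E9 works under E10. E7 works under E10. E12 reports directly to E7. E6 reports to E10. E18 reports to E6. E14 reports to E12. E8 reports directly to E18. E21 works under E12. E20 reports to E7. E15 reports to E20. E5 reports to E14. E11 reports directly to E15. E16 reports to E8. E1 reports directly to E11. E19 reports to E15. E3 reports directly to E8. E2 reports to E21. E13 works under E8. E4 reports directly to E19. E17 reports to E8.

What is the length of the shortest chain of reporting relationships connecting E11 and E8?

E11 is 4 levels below E10, and E8 is 3 levels below E10 (their lowest common manager). The shortest path runs up from E11 to E10 and back down to E8: 4 + 3 = 7 links.

7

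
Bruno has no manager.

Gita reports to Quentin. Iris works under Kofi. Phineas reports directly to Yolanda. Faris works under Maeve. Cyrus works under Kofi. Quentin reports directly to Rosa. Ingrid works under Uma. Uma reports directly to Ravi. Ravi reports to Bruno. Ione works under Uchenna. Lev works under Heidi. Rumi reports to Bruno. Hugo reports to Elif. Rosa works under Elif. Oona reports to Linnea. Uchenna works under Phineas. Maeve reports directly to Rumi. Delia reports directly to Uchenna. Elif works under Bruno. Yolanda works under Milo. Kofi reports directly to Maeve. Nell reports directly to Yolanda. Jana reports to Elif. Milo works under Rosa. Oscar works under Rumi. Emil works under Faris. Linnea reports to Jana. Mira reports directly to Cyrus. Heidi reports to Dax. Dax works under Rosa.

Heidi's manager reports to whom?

Heidi reports to Dax, and Dax reports to Rosa. So Heidi's skip-level manager is Rosa.

Rosa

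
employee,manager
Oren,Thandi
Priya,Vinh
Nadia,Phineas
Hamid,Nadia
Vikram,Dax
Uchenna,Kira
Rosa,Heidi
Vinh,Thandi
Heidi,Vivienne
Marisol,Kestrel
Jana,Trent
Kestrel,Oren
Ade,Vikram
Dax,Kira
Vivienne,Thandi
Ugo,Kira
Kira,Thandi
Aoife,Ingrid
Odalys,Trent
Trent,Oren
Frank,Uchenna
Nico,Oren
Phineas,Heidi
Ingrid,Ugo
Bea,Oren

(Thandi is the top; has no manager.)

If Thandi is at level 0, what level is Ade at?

4

Chain from Ade up to Thandi: Ade → Vikram → Dax → Kira → Thandi. That is 4 steps up, so Ade is 4 levels below Thandi.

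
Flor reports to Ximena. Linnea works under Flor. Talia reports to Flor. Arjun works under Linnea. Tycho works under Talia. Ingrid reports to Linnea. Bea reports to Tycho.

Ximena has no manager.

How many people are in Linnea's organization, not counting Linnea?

2

Linnea directly manages Arjun, Ingrid. Arjun has no reports. Ingrid has no reports. So Linnea's organization is 2 direct reports plus everyone under them: 1 + 1 = 2.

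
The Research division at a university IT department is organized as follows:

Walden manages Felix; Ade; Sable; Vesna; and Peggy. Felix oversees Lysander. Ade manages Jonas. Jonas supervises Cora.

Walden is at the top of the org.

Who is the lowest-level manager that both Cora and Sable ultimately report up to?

Cora's chain of managers is Jonas, Ade, Walden. Sable's chain of managers is Walden. The first manager that appears in both chains is Walden.

Walden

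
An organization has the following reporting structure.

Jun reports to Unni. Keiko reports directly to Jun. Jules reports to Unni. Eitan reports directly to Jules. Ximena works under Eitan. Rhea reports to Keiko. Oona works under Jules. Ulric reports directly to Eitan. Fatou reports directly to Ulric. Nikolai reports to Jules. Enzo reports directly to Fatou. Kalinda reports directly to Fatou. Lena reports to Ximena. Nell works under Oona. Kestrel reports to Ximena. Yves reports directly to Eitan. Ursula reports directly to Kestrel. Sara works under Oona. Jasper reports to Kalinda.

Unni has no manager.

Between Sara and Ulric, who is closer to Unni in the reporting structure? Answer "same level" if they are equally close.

Both Sara and Ulric are 3 levels below Unni.

same level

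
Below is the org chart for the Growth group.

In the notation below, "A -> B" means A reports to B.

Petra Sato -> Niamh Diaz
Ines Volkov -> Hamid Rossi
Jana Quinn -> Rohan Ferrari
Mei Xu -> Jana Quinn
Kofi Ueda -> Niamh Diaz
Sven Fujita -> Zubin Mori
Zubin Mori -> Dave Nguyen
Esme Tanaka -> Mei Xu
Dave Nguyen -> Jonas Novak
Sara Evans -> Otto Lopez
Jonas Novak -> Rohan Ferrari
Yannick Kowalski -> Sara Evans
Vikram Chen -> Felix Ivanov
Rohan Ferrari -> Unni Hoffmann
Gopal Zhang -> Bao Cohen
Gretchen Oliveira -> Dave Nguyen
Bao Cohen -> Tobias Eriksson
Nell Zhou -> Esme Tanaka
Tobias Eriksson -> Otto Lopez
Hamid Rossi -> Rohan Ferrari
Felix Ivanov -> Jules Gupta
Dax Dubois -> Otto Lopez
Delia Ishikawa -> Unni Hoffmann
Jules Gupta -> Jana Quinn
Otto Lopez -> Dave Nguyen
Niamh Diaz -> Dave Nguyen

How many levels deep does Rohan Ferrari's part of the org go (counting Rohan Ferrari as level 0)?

The longest chain under Rohan Ferrari runs Rohan Ferrari → Jonas Novak → Dave Nguyen → Otto Lopez → Tobias Eriksson → Bao Cohen → Gopal Zhang, which is 6 levels below Rohan Ferrari.

6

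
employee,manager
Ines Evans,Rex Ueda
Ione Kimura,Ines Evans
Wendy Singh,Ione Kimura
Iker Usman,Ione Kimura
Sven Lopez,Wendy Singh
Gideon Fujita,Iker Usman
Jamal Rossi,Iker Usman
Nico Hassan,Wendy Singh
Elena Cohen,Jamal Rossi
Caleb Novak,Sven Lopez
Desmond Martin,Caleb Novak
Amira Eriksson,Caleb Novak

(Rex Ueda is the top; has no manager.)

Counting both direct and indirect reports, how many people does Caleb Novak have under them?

2

Caleb Novak directly manages Desmond Martin, Amira Eriksson. Desmond Martin has no reports. Amira Eriksson has no reports. So Caleb Novak's organization is 2 direct reports plus everyone under them: 1 + 1 = 2.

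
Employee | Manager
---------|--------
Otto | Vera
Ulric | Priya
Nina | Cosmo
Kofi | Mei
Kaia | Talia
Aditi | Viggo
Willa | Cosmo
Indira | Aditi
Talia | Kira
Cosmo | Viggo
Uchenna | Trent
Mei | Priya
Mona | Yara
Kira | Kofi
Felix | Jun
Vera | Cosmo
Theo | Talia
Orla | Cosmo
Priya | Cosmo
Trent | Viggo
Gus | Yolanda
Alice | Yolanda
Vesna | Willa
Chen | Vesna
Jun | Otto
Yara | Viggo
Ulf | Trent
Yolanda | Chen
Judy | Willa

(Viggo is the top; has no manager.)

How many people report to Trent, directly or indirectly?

Trent directly manages Uchenna, Ulf. Uchenna has no reports. Ulf has no reports. So Trent's organization is 2 direct reports plus everyone under them: 1 + 1 = 2.

2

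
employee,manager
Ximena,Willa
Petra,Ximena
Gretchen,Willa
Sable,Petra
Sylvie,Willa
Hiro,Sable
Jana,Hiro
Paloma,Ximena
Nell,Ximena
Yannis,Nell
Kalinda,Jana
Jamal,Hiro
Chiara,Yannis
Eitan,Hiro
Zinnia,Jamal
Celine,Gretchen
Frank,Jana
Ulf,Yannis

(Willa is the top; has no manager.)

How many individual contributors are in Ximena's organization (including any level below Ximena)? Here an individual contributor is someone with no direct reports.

7

The people in Ximena's organization with no one reporting to them are Ulf, Chiara, Paloma, Eitan, Zinnia, Frank, Kalinda. That is 7.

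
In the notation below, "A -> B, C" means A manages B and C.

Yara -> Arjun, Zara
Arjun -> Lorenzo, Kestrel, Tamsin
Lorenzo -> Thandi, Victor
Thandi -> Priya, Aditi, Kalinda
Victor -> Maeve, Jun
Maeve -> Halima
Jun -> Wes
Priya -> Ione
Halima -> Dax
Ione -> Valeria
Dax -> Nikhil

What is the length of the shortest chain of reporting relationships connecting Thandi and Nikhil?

Thandi is 1 level below Lorenzo, and Nikhil is 5 levels below Lorenzo (their lowest common manager). The shortest path runs up from Thandi to Lorenzo and back down to Nikhil: 1 + 5 = 6 links.

6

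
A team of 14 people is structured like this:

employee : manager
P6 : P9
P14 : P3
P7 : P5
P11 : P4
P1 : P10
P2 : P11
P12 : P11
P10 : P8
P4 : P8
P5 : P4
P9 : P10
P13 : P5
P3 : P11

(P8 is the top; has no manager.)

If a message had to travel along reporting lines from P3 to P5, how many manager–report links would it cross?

3

P3 is 2 levels below P4, and P5 is 1 level below P4 (their lowest common manager). The shortest path runs up from P3 to P4 and back down to P5: 2 + 1 = 3 links.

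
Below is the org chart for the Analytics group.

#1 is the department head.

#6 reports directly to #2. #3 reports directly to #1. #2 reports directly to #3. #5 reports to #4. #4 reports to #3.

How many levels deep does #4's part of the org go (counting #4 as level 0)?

1

The longest chain under #4 runs #4 → #5, which is 1 level below #4.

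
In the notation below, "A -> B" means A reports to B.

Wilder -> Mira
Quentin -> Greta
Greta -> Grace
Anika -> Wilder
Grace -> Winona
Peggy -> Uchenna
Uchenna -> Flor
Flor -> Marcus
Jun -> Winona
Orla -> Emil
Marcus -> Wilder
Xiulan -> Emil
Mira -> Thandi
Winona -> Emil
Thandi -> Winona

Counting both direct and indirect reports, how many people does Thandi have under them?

Thandi directly manages Mira. Under Mira: Wilder, Anika, Marcus, Flor, Uchenna, Peggy (6). That's 7 in total.

7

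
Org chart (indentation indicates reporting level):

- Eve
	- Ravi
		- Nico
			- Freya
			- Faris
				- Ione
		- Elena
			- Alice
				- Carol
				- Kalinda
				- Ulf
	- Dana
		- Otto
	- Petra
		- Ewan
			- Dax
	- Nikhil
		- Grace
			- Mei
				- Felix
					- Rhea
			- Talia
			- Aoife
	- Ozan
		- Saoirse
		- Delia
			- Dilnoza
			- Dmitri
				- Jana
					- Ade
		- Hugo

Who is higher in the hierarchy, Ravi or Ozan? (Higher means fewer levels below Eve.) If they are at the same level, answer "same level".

Both Ravi and Ozan are 1 level below Eve.

same level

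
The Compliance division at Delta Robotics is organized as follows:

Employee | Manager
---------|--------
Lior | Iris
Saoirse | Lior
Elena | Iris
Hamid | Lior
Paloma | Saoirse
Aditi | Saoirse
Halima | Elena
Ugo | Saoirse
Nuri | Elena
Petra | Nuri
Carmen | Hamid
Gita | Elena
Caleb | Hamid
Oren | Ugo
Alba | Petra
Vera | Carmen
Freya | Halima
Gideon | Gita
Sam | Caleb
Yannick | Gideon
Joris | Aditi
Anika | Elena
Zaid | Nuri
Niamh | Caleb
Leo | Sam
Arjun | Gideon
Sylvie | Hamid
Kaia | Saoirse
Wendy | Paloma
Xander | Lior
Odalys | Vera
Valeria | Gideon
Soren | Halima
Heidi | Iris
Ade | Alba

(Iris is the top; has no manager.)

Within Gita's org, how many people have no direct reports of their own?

3

The people in Gita's organization with no one reporting to them are Valeria, Arjun, Yannick. That is 3.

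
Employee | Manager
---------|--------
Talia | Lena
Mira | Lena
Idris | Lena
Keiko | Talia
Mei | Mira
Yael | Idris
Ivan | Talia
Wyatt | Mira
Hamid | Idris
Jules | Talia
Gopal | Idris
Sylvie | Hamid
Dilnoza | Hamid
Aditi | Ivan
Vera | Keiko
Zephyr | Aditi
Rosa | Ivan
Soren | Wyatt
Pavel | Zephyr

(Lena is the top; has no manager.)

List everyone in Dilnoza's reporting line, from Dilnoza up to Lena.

Dilnoza reports to Hamid. Hamid reports to Idris. Idris reports to Lena. Lena is at the top.

Dilnoza -> Hamid -> Idris -> Lena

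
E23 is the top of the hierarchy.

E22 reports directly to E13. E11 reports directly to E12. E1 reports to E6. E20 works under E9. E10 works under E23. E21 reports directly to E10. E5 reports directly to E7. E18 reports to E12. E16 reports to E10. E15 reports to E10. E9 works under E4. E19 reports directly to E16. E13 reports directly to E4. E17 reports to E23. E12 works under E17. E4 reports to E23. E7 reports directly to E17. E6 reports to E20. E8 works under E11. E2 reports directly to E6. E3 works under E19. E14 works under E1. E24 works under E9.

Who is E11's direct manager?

E12

E11 reports directly to E12.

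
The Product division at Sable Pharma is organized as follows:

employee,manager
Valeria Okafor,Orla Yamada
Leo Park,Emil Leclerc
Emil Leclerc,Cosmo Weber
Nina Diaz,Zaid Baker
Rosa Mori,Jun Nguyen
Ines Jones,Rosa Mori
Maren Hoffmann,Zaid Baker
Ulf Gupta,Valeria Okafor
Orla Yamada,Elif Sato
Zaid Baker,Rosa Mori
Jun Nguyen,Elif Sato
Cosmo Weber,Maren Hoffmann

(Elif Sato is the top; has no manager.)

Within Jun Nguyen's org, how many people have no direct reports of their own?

The people in Jun Nguyen's organization with no one reporting to them are Ines Jones, Leo Park, Nina Diaz. That is 3.

3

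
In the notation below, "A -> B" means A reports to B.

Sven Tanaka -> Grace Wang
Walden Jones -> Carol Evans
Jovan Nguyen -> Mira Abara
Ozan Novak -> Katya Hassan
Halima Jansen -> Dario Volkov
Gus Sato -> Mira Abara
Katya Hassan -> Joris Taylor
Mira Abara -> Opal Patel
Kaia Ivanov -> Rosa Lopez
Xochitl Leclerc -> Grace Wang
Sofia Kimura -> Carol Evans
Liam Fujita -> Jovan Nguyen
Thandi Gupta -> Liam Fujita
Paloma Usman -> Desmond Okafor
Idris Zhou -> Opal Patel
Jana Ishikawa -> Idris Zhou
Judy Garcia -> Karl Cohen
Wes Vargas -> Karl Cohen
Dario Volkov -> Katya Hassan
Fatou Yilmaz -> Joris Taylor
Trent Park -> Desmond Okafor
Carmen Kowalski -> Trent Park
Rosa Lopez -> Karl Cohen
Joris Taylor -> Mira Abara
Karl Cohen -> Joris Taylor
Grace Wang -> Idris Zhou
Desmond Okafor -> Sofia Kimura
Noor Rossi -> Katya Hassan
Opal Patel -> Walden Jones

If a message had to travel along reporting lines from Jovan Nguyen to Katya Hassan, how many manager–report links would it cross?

Jovan Nguyen is 1 level below Mira Abara, and Katya Hassan is 2 levels below Mira Abara (their lowest common manager). The shortest path runs up from Jovan Nguyen to Mira Abara and back down to Katya Hassan: 1 + 2 = 3 links.

3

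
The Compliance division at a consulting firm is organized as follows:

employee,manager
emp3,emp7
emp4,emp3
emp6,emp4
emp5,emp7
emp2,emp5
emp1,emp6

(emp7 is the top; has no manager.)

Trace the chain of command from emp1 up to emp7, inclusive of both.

emp1 -> emp6 -> emp4 -> emp3 -> emp7

emp1 reports to emp6. emp6 reports to emp4. emp4 reports to emp3. emp3 reports to emp7. emp7 is at the top.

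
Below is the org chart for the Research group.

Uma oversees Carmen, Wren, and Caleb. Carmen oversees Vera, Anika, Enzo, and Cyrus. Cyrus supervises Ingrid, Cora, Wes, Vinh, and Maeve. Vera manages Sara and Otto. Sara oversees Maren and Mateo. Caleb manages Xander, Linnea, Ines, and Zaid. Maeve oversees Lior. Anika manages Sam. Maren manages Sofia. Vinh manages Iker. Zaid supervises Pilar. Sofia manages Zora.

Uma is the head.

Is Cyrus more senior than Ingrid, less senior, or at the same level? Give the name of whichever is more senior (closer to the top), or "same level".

Cyrus

Cyrus is 2 levels below Uma; Ingrid is 3. Cyrus is higher.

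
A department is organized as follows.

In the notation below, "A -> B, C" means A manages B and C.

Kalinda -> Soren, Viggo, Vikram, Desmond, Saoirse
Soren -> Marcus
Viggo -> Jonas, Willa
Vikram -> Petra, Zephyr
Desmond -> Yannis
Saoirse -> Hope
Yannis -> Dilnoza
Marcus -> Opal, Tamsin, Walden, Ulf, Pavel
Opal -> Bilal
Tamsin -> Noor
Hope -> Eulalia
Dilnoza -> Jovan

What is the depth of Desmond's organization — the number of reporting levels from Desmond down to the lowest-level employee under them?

3

The longest chain under Desmond runs Desmond → Yannis → Dilnoza → Jovan, which is 3 levels below Desmond.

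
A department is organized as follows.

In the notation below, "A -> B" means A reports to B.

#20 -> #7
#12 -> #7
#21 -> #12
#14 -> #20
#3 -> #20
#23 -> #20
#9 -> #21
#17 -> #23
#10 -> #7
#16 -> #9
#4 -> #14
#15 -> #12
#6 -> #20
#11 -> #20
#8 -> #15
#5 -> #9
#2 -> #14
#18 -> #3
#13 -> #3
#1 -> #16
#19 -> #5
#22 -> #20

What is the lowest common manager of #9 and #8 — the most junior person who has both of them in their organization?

#12

#9's chain of managers is #21, #12, #7. #8's chain of managers is #15, #12, #7. The first manager that appears in both chains is #12.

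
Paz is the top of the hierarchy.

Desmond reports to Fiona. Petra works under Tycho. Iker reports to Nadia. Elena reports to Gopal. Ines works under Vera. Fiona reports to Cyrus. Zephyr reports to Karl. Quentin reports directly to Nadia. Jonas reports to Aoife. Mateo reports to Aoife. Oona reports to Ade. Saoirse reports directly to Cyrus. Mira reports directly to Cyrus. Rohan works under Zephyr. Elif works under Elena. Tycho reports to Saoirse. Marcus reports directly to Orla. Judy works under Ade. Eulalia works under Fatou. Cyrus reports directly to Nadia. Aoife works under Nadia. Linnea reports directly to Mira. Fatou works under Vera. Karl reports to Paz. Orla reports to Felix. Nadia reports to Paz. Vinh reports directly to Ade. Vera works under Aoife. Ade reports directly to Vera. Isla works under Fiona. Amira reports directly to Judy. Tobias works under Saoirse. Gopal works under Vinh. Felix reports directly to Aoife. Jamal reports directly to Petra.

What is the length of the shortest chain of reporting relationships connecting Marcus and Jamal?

9

Marcus is 4 levels below Nadia, and Jamal is 5 levels below Nadia (their lowest common manager). The shortest path runs up from Marcus to Nadia and back down to Jamal: 4 + 5 = 9 links.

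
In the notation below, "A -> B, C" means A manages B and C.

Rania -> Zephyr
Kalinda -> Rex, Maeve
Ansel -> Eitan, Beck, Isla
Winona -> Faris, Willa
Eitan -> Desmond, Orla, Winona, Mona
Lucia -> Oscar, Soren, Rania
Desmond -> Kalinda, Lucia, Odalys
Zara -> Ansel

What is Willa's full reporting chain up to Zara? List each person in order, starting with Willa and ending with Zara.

Willa -> Winona -> Eitan -> Ansel -> Zara

Willa reports to Winona. Winona reports to Eitan. Eitan reports to Ansel. Ansel reports to Zara. Zara is at the top.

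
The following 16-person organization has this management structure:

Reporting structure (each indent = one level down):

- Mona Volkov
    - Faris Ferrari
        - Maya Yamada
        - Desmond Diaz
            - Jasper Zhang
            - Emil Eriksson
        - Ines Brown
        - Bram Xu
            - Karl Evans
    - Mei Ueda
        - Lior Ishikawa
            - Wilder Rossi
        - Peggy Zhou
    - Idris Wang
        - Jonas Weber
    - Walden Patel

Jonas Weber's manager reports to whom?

Jonas Weber reports to Idris Wang, and Idris Wang reports to Mona Volkov. So Jonas Weber's skip-level manager is Mona Volkov.

Mona Volkov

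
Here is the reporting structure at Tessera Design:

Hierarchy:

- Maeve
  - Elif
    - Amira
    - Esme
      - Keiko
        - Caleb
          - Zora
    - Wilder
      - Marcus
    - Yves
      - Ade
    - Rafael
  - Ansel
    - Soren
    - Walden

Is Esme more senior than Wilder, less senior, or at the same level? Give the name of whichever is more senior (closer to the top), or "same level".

same level

Both Esme and Wilder are 2 levels below Maeve.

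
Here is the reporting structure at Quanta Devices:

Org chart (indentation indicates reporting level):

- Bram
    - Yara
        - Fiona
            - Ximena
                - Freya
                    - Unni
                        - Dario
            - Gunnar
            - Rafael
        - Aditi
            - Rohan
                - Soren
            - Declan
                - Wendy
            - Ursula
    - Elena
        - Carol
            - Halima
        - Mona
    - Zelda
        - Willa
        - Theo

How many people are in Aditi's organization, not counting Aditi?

5

Aditi directly manages Rohan, Declan, Ursula. Under Rohan: Soren (1). Under Declan: Wendy (1). Ursula has no reports. So Aditi's organization is 3 direct reports plus everyone under them: 2 + 2 + 1 = 5.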